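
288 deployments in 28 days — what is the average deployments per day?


Formula: deployments per day = releases / days
= 288 / 28
= 10.286 deploys/day
(equivalently, 72.0 deploys/week)

10.286 deploys/day


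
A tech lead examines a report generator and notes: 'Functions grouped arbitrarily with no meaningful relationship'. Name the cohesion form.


Reasoning: Worst: random grouping
Type: Coincidental cohesion

Coincidental cohesion


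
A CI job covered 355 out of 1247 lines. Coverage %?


Coverage = covered / total * 100
Coverage = 355 / 1247 * 100
Coverage = 28.47%

28.47%


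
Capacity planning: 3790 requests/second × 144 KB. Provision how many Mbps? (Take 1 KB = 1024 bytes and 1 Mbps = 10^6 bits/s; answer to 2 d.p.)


Formula: Mbps = payload_bytes * RPS * 8 / 1e6
Payload per request = 144 KB = 144 * 1024 = 147456 bytes
Total bytes/sec = 147456 * 3790 = 558858240
Total bits/sec = 558858240 * 8 = 4470865920
Mbps = 4470865920 / 1e6 = 4470.87

4470.87 Mbps


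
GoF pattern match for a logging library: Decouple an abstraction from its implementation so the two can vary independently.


This matches the Bridge pattern

Bridge


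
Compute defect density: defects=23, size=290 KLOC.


Defect density = defects / KLOC
Defect density = 23 / 290
Defect density = 0.079 defects/KLOC

0.079 defects/KLOC


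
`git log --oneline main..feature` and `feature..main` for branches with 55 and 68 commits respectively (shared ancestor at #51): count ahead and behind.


Common ancestor: commit #51
feature commits after divergence: 55 - 51 = 4
main commits after divergence: 68 - 51 = 17
feature is 4 commits ahead of main
main is 17 commits ahead of feature

feature ahead: 4, main ahead: 17


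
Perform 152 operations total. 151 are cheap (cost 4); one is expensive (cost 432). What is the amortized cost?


Formula: Amortized cost = Total cost / Operations
Total cost = (151 * 4) + (1 * 432)
Total cost = 604 + 432 = 1036
Amortized = 1036 / 152 = 6.8158

6.8158


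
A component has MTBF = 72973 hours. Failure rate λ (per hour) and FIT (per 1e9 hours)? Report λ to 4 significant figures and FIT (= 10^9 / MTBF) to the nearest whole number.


Formula: λ = 1 / MTBF; FIT = λ × 1e9 = 1e9 / MTBF
λ = 1 / 72973 ≈ 1.370e-05 failures/hour
FIT = 1e9 / 72973 ≈ 13704 failures per 1e9 hours (nearest whole number)

λ = 1.370e-05 /h, FIT = 13704


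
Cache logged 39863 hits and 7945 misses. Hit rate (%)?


Formula: hit rate = hits / (hits + misses) * 100
hit rate = 39863 / (39863 + 7945) * 100
hit rate = 39863 / 47808 * 100
hit rate = 83.38%

83.38%


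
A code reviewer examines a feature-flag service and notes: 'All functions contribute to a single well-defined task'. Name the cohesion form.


Reasoning: Best: single purpose
Type: Functional cohesion

Functional cohesion


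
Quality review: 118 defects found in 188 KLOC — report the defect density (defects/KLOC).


Defect density = defects / KLOC
Defect density = 118 / 188
Defect density = 0.628 defects/KLOC

0.628 defects/KLOC


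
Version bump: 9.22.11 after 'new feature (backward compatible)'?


Current: 9.22.11
Change category: 'new feature (backward compatible)' → minor bump
SemVer rule: minor bump → increment MINOR, reset PATCH to 0 (MAJOR unchanged)
New: 9.23.0

9.23.0


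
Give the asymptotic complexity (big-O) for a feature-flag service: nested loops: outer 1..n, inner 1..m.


Reasoning: product of independent bounds
Complexity: O(n*m)

O(n*m)


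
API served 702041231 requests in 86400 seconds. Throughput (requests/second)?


Formula: throughput = requests / seconds
throughput = 702041231 / 86400
throughput = 8125.48 requests/second

8125.48 requests/second


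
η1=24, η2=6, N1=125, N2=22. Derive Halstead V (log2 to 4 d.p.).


Formula: V = N * log2(η), where N = N1 + N2 and η = η1 + η2
η = 24 + 6 = 30
N = 125 + 22 = 147
log2(30) ≈ 4.9069
V = 147 * 4.9069 = 721.31

721.31


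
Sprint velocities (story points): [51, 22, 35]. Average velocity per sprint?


Formula: Avg velocity = Total points / Number of sprints
Points: [51, 22, 35]
Sum = 51 + 22 + 35 = 108
Avg velocity = 108 / 3 = 36.0 points/sprint

36.0 points/sprint


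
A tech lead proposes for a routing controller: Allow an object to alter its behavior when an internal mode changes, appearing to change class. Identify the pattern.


This matches the State pattern

State


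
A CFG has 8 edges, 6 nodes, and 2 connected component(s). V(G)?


Formula: V(G) = E - N + 2P
V(G) = 8 - 6 + 2*2
V(G) = 2 + 4
V(G) = 6

6


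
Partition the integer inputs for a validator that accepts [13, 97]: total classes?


Valid range: [13, 97]
Class 1: x < 13 — invalid
Class 2: 13 ≤ x ≤ 97 — valid
Class 3: x > 97 — invalid
Total equivalence classes: 3

3 equivalence classes


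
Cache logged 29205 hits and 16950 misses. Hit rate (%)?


Formula: hit rate = hits / (hits + misses) * 100
hit rate = 29205 / (29205 + 16950) * 100
hit rate = 29205 / 46155 * 100
hit rate = 63.28%

63.28%


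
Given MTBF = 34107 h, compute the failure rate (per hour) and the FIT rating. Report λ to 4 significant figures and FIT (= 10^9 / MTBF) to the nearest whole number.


Formula: λ = 1 / MTBF; FIT = λ × 1e9 = 1e9 / MTBF
λ = 1 / 34107 ≈ 2.932e-05 failures/hour
FIT = 1e9 / 34107 ≈ 29319 failures per 1e9 hours (nearest whole number)

λ = 2.932e-05 /h, FIT = 29319


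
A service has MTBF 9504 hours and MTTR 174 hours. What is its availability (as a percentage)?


Availability = MTBF / (MTBF + MTTR)
Availability = 9504 / (9504 + 174)
Availability = 9504 / 9678
Availability = 98.2021%

98.2021%


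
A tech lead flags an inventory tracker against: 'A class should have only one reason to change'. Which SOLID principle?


This describes the Single Responsibility Principle (SRP)

Single Responsibility Principle (SRP)


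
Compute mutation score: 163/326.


Mutation score = killed / total * 100
Mutation score = 163 / 326 * 100
Mutation score = 50.0%

50.0%


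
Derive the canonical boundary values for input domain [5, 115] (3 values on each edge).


Range: [5, 115]
Boundaries: just below min, min, min+1, max-1, max, just above max
Values: [4, 5, 6, 114, 115, 116]

[4, 5, 6, 114, 115, 116]


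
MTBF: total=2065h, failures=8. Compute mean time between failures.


Formula: MTBF = Total operating time / Number of failures
MTBF = 2065 / 8
MTBF = 258.13 hours

258.13 hours


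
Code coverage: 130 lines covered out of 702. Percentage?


Coverage = covered / total * 100
Coverage = 130 / 702 * 100
Coverage = 18.52%

18.52%


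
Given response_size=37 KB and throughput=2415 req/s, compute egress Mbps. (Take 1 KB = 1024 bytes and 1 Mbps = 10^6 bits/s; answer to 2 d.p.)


Formula: Mbps = payload_bytes * RPS * 8 / 1e6
Payload per request = 37 KB = 37 * 1024 = 37888 bytes
Total bytes/sec = 37888 * 2415 = 91499520
Total bits/sec = 91499520 * 8 = 731996160
Mbps = 731996160 / 1e6 = 732.0

732.0 Mbps


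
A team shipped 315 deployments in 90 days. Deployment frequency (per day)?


Formula: deployments per day = releases / days
= 315 / 90
= 3.5 deploys/day
(equivalently, 24.5 deploys/week)

3.5 deploys/day


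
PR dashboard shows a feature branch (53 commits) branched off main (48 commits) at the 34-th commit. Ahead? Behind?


Common ancestor: commit #34
feature commits after divergence: 53 - 34 = 19
main commits after divergence: 48 - 34 = 14
feature is 19 commits ahead of main
main is 14 commits ahead of feature

feature ahead: 19, main ahead: 14


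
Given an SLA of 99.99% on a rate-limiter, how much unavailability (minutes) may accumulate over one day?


Formula: allowed downtime = period * (100 - SLA) / 100
Period (day) = 1440 minutes
Unavailability fraction = (100 - 99.99) / 100
Allowed downtime = 1440 * (100 - 99.99) / 100
Allowed downtime = 0.144 minutes

0.144 minutes


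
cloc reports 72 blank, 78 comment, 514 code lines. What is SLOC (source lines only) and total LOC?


Total LOC = blank + comment + code
Total LOC = 72 + 78 + 514 = 664
SLOC (source only) = code = 514

Total LOC: 664, SLOC: 514


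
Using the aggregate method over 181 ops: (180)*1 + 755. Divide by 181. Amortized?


Formula: Amortized cost = Total cost / Operations
Total cost = (180 * 1) + (1 * 755)
Total cost = 180 + 755 = 935
Amortized = 935 / 181 = 5.1657

5.1657


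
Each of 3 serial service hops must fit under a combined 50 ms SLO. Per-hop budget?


Formula: per_stage = total_budget / stages
per_stage = 50 / 3
per_stage = 16.67 ms

16.67 ms


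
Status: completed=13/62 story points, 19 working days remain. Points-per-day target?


Formula: Required rate = Remaining points / Days left
Remaining = 62 - 13 = 49 points
Required rate = 49 / 19 = 2.58 points/day

2.58 points/day


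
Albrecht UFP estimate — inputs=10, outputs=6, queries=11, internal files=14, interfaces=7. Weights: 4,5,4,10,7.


UFP = EI*4 + EO*5 + EQ*4 + ILF*10 + EIF*7
UFP = 10*4 + 6*5 + 11*4 + 14*10 + 7*7
UFP = 40 + 30 + 44 + 140 + 49
UFP = 303

303


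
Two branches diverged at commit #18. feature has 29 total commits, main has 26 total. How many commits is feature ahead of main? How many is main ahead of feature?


Common ancestor: commit #18
feature commits after divergence: 29 - 18 = 11
main commits after divergence: 26 - 18 = 8
feature is 11 commits ahead of main
main is 8 commits ahead of feature

feature ahead: 11, main ahead: 8


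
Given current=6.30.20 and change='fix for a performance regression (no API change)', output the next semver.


Current: 6.30.20
Change category: 'fix for a performance regression (no API change)' → patch bump
SemVer rule: patch bump → increment PATCH (MAJOR and MINOR unchanged)
New: 6.30.21

6.30.21


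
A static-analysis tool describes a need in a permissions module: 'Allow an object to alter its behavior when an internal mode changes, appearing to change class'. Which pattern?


This matches the State pattern

State


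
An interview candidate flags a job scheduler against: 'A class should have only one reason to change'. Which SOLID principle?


This describes the Single Responsibility Principle (SRP)

Single Responsibility Principle (SRP)


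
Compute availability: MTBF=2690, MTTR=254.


Availability = MTBF / (MTBF + MTTR)
Availability = 2690 / (2690 + 254)
Availability = 2690 / 2944
Availability = 91.3723%

91.3723%


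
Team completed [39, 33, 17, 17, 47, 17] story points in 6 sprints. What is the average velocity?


Formula: Avg velocity = Total points / Number of sprints
Points: [39, 33, 17, 17, 47, 17]
Sum = 39 + 33 + 17 + 17 + 47 + 17 = 170
Avg velocity = 170 / 6 = 28.33 points/sprint

28.33 points/sprint


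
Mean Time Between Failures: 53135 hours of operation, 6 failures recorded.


Formula: MTBF = Total operating time / Number of failures
MTBF = 53135 / 6
MTBF = 8855.83 hours

8855.83 hours


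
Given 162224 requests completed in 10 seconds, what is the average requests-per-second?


Formula: throughput = requests / seconds
throughput = 162224 / 10
throughput = 16222.4 requests/second

16222.4 requests/second


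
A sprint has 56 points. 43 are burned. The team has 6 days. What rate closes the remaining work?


Formula: Required rate = Remaining points / Days left
Remaining = 56 - 43 = 13 points
Required rate = 13 / 6 = 2.17 points/day

2.17 points/day


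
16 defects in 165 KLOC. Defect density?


Defect density = defects / KLOC
Defect density = 16 / 165
Defect density = 0.097 defects/KLOC

0.097 defects/KLOC


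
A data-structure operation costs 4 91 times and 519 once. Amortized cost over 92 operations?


Formula: Amortized cost = Total cost / Operations
Total cost = (91 * 4) + (1 * 519)
Total cost = 364 + 519 = 883
Amortized = 883 / 92 = 9.5978

9.5978


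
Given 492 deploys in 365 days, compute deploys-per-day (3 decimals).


Formula: deployments per day = releases / days
= 492 / 365
= 1.348 deploys/day
(equivalently, 9.44 deploys/week)

1.348 deploys/day


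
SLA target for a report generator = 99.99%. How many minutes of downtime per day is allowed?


Formula: allowed downtime = period * (100 - SLA) / 100
Period (day) = 1440 minutes
Unavailability fraction = (100 - 99.99) / 100
Allowed downtime = 1440 * (100 - 99.99) / 100
Allowed downtime = 0.144 minutes

0.144 minutes


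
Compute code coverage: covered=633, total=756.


Coverage = covered / total * 100
Coverage = 633 / 756 * 100
Coverage = 83.73%

83.73%


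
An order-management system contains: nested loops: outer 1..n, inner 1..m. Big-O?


Reasoning: product of independent bounds
Complexity: O(n*m)

O(n*m)


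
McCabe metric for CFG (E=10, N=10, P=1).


Formula: V(G) = E - N + 2P
V(G) = 10 - 10 + 2*1
V(G) = 0 + 2
V(G) = 2

2


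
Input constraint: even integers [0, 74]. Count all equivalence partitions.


Constraint: even integers in [0, 74]
Class 1: x < 0 — out-of-range invalid
Class 2: x in [0,74] but odd — wrong type invalid
Class 3: x in [0,74] and even — valid
Class 4: x > 74 — out-of-range invalid
Total equivalence classes: 4

4 equivalence classes


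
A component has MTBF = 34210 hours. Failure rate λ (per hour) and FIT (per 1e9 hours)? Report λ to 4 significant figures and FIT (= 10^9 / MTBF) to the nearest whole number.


Formula: λ = 1 / MTBF; FIT = λ × 1e9 = 1e9 / MTBF
λ = 1 / 34210 ≈ 2.923e-05 failures/hour
FIT = 1e9 / 34210 ≈ 29231 failures per 1e9 hours (nearest whole number)

λ = 2.923e-05 /h, FIT = 29231


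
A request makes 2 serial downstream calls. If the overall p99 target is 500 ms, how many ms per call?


Formula: per_stage = total_budget / stages
per_stage = 500 / 2
per_stage = 250.0 ms

250.0 ms


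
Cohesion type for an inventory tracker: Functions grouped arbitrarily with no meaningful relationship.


Reasoning: Worst: random grouping
Type: Coincidental cohesion

Coincidental cohesion


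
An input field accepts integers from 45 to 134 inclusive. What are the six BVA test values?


Range: [45, 134]
Boundaries: just below min, min, min+1, max-1, max, just above max
Values: [44, 45, 46, 133, 134, 135]

[44, 45, 46, 133, 134, 135]


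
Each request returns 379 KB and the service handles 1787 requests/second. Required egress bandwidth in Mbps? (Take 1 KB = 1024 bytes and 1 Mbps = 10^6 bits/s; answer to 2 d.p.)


Formula: Mbps = payload_bytes * RPS * 8 / 1e6
Payload per request = 379 KB = 379 * 1024 = 388096 bytes
Total bytes/sec = 388096 * 1787 = 693527552
Total bits/sec = 693527552 * 8 = 5548220416
Mbps = 5548220416 / 1e6 = 5548.22

5548.22 Mbps


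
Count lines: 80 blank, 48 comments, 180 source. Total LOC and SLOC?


Total LOC = blank + comment + code
Total LOC = 80 + 48 + 180 = 308
SLOC (source only) = code = 180

Total LOC: 308, SLOC: 180


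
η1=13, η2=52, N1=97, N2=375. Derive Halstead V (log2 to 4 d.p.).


Formula: V = N * log2(η), where N = N1 + N2 and η = η1 + η2
η = 13 + 52 = 65
N = 97 + 375 = 472
log2(65) ≈ 6.0224
V = 472 * 6.0224 = 2842.57

2842.57


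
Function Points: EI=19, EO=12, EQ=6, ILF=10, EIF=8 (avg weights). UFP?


UFP = EI*4 + EO*5 + EQ*4 + ILF*10 + EIF*7
UFP = 19*4 + 12*5 + 6*4 + 10*10 + 8*7
UFP = 76 + 60 + 24 + 100 + 56
UFP = 316

316


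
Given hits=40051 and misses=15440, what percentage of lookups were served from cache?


Formula: hit rate = hits / (hits + misses) * 100
hit rate = 40051 / (40051 + 15440) * 100
hit rate = 40051 / 55491 * 100
hit rate = 72.18%

72.18%


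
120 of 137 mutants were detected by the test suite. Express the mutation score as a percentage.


Mutation score = killed / total * 100
Mutation score = 120 / 137 * 100
Mutation score = 87.59%

87.59%


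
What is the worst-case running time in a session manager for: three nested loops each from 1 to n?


Reasoning: three levels of nesting over n
Complexity: O(n^3)

O(n^3)


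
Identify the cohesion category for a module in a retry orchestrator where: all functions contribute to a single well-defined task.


Reasoning: Best: single purpose
Type: Functional cohesion

Functional cohesion


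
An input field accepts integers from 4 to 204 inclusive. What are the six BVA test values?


Range: [4, 204]
Boundaries: just below min, min, min+1, max-1, max, just above max
Values: [3, 4, 5, 203, 204, 205]

[3, 4, 5, 203, 204, 205]


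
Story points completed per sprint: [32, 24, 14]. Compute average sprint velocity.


Formula: Avg velocity = Total points / Number of sprints
Points: [32, 24, 14]
Sum = 32 + 24 + 14 = 70
Avg velocity = 70 / 3 = 23.33 points/sprint

23.33 points/sprint


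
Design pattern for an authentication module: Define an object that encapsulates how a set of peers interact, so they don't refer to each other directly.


This matches the Mediator pattern

Mediator


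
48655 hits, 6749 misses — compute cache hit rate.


Formula: hit rate = hits / (hits + misses) * 100
hit rate = 48655 / (48655 + 6749) * 100
hit rate = 48655 / 55404 * 100
hit rate = 87.82%

87.82%


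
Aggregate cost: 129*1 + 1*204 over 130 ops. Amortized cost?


Formula: Amortized cost = Total cost / Operations
Total cost = (129 * 1) + (1 * 204)
Total cost = 129 + 204 = 333
Amortized = 333 / 130 = 2.5615

2.5615


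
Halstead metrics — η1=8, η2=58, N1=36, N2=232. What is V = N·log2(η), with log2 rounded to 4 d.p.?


Formula: V = N * log2(η), where N = N1 + N2 and η = η1 + η2
η = 8 + 58 = 66
N = 36 + 232 = 268
log2(66) ≈ 6.0444
V = 268 * 6.0444 = 1619.90

1619.90


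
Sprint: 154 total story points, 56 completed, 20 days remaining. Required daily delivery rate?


Formula: Required rate = Remaining points / Days left
Remaining = 154 - 56 = 98 points
Required rate = 98 / 20 = 4.9 points/day

4.9 points/day


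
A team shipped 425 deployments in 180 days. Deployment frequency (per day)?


Formula: deployments per day = releases / days
= 425 / 180
= 2.361 deploys/day
(equivalently, 16.53 deploys/week)

2.361 deploys/day


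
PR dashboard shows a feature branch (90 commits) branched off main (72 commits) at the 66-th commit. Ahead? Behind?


Common ancestor: commit #66
feature commits after divergence: 90 - 66 = 24
main commits after divergence: 72 - 66 = 6
feature is 24 commits ahead of main
main is 6 commits ahead of feature

feature ahead: 24, main ahead: 6


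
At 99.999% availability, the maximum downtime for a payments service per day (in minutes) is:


Formula: allowed downtime = period * (100 - SLA) / 100
Period (day) = 1440 minutes
Unavailability fraction = (100 - 99.999) / 100
Allowed downtime = 1440 * (100 - 99.999) / 100
Allowed downtime = 0.0144 minutes

0.0144 minutes


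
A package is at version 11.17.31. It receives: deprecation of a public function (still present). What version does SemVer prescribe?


Current: 11.17.31
Change category: 'deprecation of a public function (still present)' → minor bump
SemVer rule: minor bump → increment MINOR, reset PATCH to 0 (MAJOR unchanged)
New: 11.18.0

11.18.0


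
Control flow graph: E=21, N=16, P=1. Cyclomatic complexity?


Formula: V(G) = E - N + 2P
V(G) = 21 - 16 + 2*1
V(G) = 5 + 2
V(G) = 7

7


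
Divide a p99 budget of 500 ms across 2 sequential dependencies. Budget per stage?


Formula: per_stage = total_budget / stages
per_stage = 500 / 2
per_stage = 250.0 ms

250.0 ms


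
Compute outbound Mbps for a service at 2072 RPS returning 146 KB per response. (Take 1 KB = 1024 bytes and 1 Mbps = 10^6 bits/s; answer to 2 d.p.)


Formula: Mbps = payload_bytes * RPS * 8 / 1e6
Payload per request = 146 KB = 146 * 1024 = 149504 bytes
Total bytes/sec = 149504 * 2072 = 309772288
Total bits/sec = 309772288 * 8 = 2478178304
Mbps = 2478178304 / 1e6 = 2478.18

2478.18 Mbps


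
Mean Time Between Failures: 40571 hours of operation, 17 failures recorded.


Formula: MTBF = Total operating time / Number of failures
MTBF = 40571 / 17
MTBF = 2386.53 hours

2386.53 hours


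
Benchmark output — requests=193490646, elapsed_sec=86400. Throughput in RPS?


Formula: throughput = requests / seconds
throughput = 193490646 / 86400
throughput = 2239.48 requests/second

2239.48 requests/second


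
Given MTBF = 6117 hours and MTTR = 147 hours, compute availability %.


Availability = MTBF / (MTBF + MTTR)
Availability = 6117 / (6117 + 147)
Availability = 6117 / 6264
Availability = 97.6533%

97.6533%


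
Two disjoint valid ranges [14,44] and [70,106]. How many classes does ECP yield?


Valid ranges: [14,44] and [70,106]
Class 1: x < 14 — invalid
Class 2: 14 ≤ x ≤ 44 — valid
Class 3: 44 < x < 70 — invalid (gap between ranges)
Class 4: 70 ≤ x ≤ 106 — valid
Class 5: x > 106 — invalid
Total equivalence classes: 5

5 equivalence classes


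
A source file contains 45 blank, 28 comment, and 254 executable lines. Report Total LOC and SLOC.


Total LOC = blank + comment + code
Total LOC = 45 + 28 + 254 = 327
SLOC (source only) = code = 254

Total LOC: 327, SLOC: 254


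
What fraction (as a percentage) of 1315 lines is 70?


Coverage = covered / total * 100
Coverage = 70 / 1315 * 100
Coverage = 5.32%

5.32%


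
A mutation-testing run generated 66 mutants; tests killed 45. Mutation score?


Mutation score = killed / total * 100
Mutation score = 45 / 66 * 100
Mutation score = 68.18%

68.18%


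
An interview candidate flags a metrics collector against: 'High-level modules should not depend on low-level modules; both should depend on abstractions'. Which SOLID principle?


This describes the Dependency Inversion Principle (DIP)

Dependency Inversion Principle (DIP)


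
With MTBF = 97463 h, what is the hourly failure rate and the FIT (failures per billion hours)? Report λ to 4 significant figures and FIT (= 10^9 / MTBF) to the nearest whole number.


Formula: λ = 1 / MTBF; FIT = λ × 1e9 = 1e9 / MTBF
λ = 1 / 97463 ≈ 1.026e-05 failures/hour
FIT = 1e9 / 97463 ≈ 10260 failures per 1e9 hours (nearest whole number)

λ = 1.026e-05 /h, FIT = 10260


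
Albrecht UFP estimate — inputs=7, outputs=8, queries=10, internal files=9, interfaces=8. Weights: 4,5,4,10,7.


UFP = EI*4 + EO*5 + EQ*4 + ILF*10 + EIF*7
UFP = 7*4 + 8*5 + 10*4 + 9*10 + 8*7
UFP = 28 + 40 + 40 + 90 + 56
UFP = 254

254


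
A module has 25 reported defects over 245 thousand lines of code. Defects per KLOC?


Defect density = defects / KLOC
Defect density = 25 / 245
Defect density = 0.102 defects/KLOC

0.102 defects/KLOC


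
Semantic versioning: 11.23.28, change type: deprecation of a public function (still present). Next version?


Current: 11.23.28
Change category: 'deprecation of a public function (still present)' → minor bump
SemVer rule: minor bump → increment MINOR, reset PATCH to 0 (MAJOR unchanged)
New: 11.24.0

11.24.0


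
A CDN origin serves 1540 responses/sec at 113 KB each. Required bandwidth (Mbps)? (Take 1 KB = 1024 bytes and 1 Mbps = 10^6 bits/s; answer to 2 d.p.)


Formula: Mbps = payload_bytes * RPS * 8 / 1e6
Payload per request = 113 KB = 113 * 1024 = 115712 bytes
Total bytes/sec = 115712 * 1540 = 178196480
Total bits/sec = 178196480 * 8 = 1425571840
Mbps = 1425571840 / 1e6 = 1425.57

1425.57 Mbps


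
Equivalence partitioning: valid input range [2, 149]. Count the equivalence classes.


Valid range: [2, 149]
Class 1: x < 2 — invalid
Class 2: 2 ≤ x ≤ 149 — valid
Class 3: x > 149 — invalid
Total equivalence classes: 3

3 equivalence classes


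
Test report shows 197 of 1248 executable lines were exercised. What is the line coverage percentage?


Coverage = covered / total * 100
Coverage = 197 / 1248 * 100
Coverage = 15.79%

15.79%


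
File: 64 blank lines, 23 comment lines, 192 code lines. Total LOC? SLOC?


Total LOC = blank + comment + code
Total LOC = 64 + 23 + 192 = 279
SLOC (source only) = code = 192

Total LOC: 279, SLOC: 192


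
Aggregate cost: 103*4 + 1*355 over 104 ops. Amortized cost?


Formula: Amortized cost = Total cost / Operations
Total cost = (103 * 4) + (1 * 355)
Total cost = 412 + 355 = 767
Amortized = 767 / 104 = 7.375

7.375


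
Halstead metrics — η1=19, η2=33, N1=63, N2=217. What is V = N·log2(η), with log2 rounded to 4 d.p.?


Formula: V = N * log2(η), where N = N1 + N2 and η = η1 + η2
η = 19 + 33 = 52
N = 63 + 217 = 280
log2(52) ≈ 5.7004
V = 280 * 5.7004 = 1596.11

1596.11


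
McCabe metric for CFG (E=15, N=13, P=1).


Formula: V(G) = E - N + 2P
V(G) = 15 - 13 + 2*1
V(G) = 2 + 2
V(G) = 4

4


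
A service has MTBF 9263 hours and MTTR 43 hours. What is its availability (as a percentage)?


Availability = MTBF / (MTBF + MTTR)
Availability = 9263 / (9263 + 43)
Availability = 9263 / 9306
Availability = 99.5379%

99.5379%


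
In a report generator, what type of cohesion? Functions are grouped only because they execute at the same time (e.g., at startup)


Reasoning: Related by timing only
Type: Temporal cohesion

Temporal cohesion


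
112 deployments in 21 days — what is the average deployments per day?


Formula: deployments per day = releases / days
= 112 / 21
= 5.333 deploys/day
(equivalently, 37.33 deploys/week)

5.333 deploys/day


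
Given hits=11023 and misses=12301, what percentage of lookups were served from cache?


Formula: hit rate = hits / (hits + misses) * 100
hit rate = 11023 / (11023 + 12301) * 100
hit rate = 11023 / 23324 * 100
hit rate = 47.26%

47.26%


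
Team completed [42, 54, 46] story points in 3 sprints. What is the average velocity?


Formula: Avg velocity = Total points / Number of sprints
Points: [42, 54, 46]
Sum = 42 + 54 + 46 = 142
Avg velocity = 142 / 3 = 47.33 points/sprint

47.33 points/sprint


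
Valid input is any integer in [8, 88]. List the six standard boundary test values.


Range: [8, 88]
Boundaries: just below min, min, min+1, max-1, max, just above max
Values: [7, 8, 9, 87, 88, 89]

[7, 8, 9, 87, 88, 89]


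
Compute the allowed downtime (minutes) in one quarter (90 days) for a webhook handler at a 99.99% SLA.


Formula: allowed downtime = period * (100 - SLA) / 100
Period (quarter (90 days)) = 129600 minutes
Unavailability fraction = (100 - 99.99) / 100
Allowed downtime = 129600 * (100 - 99.99) / 100
Allowed downtime = 12.96 minutes

12.96 minutes


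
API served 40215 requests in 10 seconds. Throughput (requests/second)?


Formula: throughput = requests / seconds
throughput = 40215 / 10
throughput = 4021.5 requests/second

4021.5 requests/second


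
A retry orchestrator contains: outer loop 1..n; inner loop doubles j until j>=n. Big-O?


Reasoning: linear outer times logarithmic inner
Complexity: O(n log n)

O(n log n)


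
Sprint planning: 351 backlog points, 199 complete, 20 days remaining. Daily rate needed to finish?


Formula: Required rate = Remaining points / Days left
Remaining = 351 - 199 = 152 points
Required rate = 152 / 20 = 7.6 points/day

7.6 points/day


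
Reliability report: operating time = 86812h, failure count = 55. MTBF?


Formula: MTBF = Total operating time / Number of failures
MTBF = 86812 / 55
MTBF = 1578.4 hours

1578.4 hours


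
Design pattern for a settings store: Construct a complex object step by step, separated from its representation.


This matches the Builder pattern

Builder


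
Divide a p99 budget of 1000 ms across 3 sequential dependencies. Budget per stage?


Formula: per_stage = total_budget / stages
per_stage = 1000 / 3
per_stage = 333.33 ms

333.33 ms


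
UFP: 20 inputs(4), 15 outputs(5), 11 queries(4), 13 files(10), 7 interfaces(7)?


UFP = EI*4 + EO*5 + EQ*4 + ILF*10 + EIF*7
UFP = 20*4 + 15*5 + 11*4 + 13*10 + 7*7
UFP = 80 + 75 + 44 + 130 + 49
UFP = 378

378


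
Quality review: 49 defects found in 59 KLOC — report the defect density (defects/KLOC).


Defect density = defects / KLOC
Defect density = 49 / 59
Defect density = 0.831 defects/KLOC

0.831 defects/KLOC


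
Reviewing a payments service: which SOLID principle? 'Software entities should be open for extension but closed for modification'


This describes the Open/Closed Principle (OCP)

Open/Closed Principle (OCP)


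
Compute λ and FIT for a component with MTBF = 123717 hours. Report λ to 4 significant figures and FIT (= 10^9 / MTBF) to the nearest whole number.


Formula: λ = 1 / MTBF; FIT = λ × 1e9 = 1e9 / MTBF
λ = 1 / 123717 ≈ 8.083e-06 failures/hour
FIT = 1e9 / 123717 ≈ 8083 failures per 1e9 hours (nearest whole number)

λ = 8.083e-06 /h, FIT = 8083


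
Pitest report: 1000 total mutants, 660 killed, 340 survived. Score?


Mutation score = killed / total * 100
Mutation score = 660 / 1000 * 100
Mutation score = 66.0%

66.0%


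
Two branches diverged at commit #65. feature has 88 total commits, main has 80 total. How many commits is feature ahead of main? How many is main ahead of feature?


Common ancestor: commit #65
feature commits after divergence: 88 - 65 = 23
main commits after divergence: 80 - 65 = 15
feature is 23 commits ahead of main
main is 15 commits ahead of feature

feature ahead: 23, main ahead: 15


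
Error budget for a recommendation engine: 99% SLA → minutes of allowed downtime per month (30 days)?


Formula: allowed downtime = period * (100 - SLA) / 100
Period (month (30 days)) = 43200 minutes
Unavailability fraction = (100 - 99.0) / 100
Allowed downtime = 43200 * (100 - 99.0) / 100
Allowed downtime = 432.0 minutes

432.0 minutes


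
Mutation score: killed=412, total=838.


Mutation score = killed / total * 100
Mutation score = 412 / 838 * 100
Mutation score = 49.16%

49.16%


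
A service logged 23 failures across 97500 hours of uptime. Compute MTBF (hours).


Formula: MTBF = Total operating time / Number of failures
MTBF = 97500 / 23
MTBF = 4239.13 hours

4239.13 hours


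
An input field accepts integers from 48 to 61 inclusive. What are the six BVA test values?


Range: [48, 61]
Boundaries: just below min, min, min+1, max-1, max, just above max
Values: [47, 48, 49, 60, 61, 62]

[47, 48, 49, 60, 61, 62]


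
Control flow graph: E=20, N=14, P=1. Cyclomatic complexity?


Formula: V(G) = E - N + 2P
V(G) = 20 - 14 + 2*1
V(G) = 6 + 2
V(G) = 8

8


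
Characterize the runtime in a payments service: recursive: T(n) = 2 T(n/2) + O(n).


Reasoning: master theorem case 2 (merge-sort recurrence)
Complexity: O(n log n)

O(n log n)


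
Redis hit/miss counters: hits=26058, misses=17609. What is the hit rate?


Formula: hit rate = hits / (hits + misses) * 100
hit rate = 26058 / (26058 + 17609) * 100
hit rate = 26058 / 43667 * 100
hit rate = 59.67%

59.67%


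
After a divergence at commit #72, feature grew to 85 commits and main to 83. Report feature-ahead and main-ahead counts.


Common ancestor: commit #72
feature commits after divergence: 85 - 72 = 13
main commits after divergence: 83 - 72 = 11
feature is 13 commits ahead of main
main is 11 commits ahead of feature

feature ahead: 13, main ahead: 11


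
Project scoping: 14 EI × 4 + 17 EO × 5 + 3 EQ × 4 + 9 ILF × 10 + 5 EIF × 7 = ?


UFP = EI*4 + EO*5 + EQ*4 + ILF*10 + EIF*7
UFP = 14*4 + 17*5 + 3*4 + 9*10 + 5*7
UFP = 56 + 85 + 12 + 90 + 35
UFP = 278

278


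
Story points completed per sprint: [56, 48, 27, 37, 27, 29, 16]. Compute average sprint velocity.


Formula: Avg velocity = Total points / Number of sprints
Points: [56, 48, 27, 37, 27, 29, 16]
Sum = 56 + 48 + 27 + 37 + 27 + 29 + 16 = 240
Avg velocity = 240 / 7 = 34.29 points/sprint

34.29 points/sprint


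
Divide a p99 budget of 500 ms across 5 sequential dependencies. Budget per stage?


Formula: per_stage = total_budget / stages
per_stage = 500 / 5
per_stage = 100.0 ms

100.0 ms


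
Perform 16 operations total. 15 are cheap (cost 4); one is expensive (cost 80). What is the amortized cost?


Formula: Amortized cost = Total cost / Operations
Total cost = (15 * 4) + (1 * 80)
Total cost = 60 + 80 = 140
Amortized = 140 / 16 = 8.75

8.75


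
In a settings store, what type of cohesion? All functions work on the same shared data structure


Reasoning: Functions share data
Type: Communicational cohesion

Communicational cohesion


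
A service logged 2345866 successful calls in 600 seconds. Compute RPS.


Formula: throughput = requests / seconds
throughput = 2345866 / 600
throughput = 3909.78 requests/second

3909.78 requests/second


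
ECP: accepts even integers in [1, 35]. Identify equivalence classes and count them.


Constraint: even integers in [1, 35]
Class 1: x < 1 — out-of-range invalid
Class 2: x in [1,35] but odd — wrong type invalid
Class 3: x in [1,35] and even — valid
Class 4: x > 35 — out-of-range invalid
Total equivalence classes: 4

4 equivalence classes


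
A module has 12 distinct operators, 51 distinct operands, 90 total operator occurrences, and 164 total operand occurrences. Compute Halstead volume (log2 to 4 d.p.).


Formula: V = N * log2(η), where N = N1 + N2 and η = η1 + η2
η = 12 + 51 = 63
N = 90 + 164 = 254
log2(63) ≈ 5.9773
V = 254 * 5.9773 = 1518.23

1518.23


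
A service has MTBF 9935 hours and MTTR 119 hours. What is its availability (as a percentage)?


Availability = MTBF / (MTBF + MTTR)
Availability = 9935 / (9935 + 119)
Availability = 9935 / 10054
Availability = 98.8164%

98.8164%


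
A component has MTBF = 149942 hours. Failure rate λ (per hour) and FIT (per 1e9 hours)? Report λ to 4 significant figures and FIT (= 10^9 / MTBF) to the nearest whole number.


Formula: λ = 1 / MTBF; FIT = λ × 1e9 = 1e9 / MTBF
λ = 1 / 149942 ≈ 6.669e-06 failures/hour
FIT = 1e9 / 149942 ≈ 6669 failures per 1e9 hours (nearest whole number)

λ = 6.669e-06 /h, FIT = 6669


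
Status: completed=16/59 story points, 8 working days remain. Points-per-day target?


Formula: Required rate = Remaining points / Days left
Remaining = 59 - 16 = 43 points
Required rate = 43 / 8 = 5.38 points/day

5.38 points/day


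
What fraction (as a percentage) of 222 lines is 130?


Coverage = covered / total * 100
Coverage = 130 / 222 * 100
Coverage = 58.56%

58.56%


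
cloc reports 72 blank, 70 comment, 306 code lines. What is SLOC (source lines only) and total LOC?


Total LOC = blank + comment + code
Total LOC = 72 + 70 + 306 = 448
SLOC (source only) = code = 306

Total LOC: 448, SLOC: 306


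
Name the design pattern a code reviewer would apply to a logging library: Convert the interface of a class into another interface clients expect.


This matches the Adapter pattern

Adapter


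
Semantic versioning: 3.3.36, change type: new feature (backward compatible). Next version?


Current: 3.3.36
Change category: 'new feature (backward compatible)' → minor bump
SemVer rule: minor bump → increment MINOR, reset PATCH to 0 (MAJOR unchanged)
New: 3.4.0

3.4.0


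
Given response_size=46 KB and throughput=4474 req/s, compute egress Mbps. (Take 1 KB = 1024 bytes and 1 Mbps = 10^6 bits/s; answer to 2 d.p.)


Formula: Mbps = payload_bytes * RPS * 8 / 1e6
Payload per request = 46 KB = 46 * 1024 = 47104 bytes
Total bytes/sec = 47104 * 4474 = 210743296
Total bits/sec = 210743296 * 8 = 1685946368
Mbps = 1685946368 / 1e6 = 1685.95

1685.95 Mbps


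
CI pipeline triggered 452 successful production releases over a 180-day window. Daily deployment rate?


Formula: deployments per day = releases / days
= 452 / 180
= 2.511 deploys/day
(equivalently, 17.58 deploys/week)

2.511 deploys/day


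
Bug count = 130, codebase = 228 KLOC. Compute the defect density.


Defect density = defects / KLOC
Defect density = 130 / 228
Defect density = 0.57 defects/KLOC

0.57 defects/KLOC


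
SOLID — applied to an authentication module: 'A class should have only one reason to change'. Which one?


This describes the Single Responsibility Principle (SRP)

Single Responsibility Principle (SRP)


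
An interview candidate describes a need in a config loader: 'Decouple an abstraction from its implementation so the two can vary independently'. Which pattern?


This matches the Bridge pattern

Bridge


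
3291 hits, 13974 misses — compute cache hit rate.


Formula: hit rate = hits / (hits + misses) * 100
hit rate = 3291 / (3291 + 13974) * 100
hit rate = 3291 / 17265 * 100
hit rate = 19.06%

19.06%


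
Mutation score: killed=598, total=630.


Mutation score = killed / total * 100
Mutation score = 598 / 630 * 100
Mutation score = 94.92%

94.92%


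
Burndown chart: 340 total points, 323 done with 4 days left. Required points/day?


Formula: Required rate = Remaining points / Days left
Remaining = 340 - 323 = 17 points
Required rate = 17 / 4 = 4.25 points/day

4.25 points/day


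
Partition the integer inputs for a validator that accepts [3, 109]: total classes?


Valid range: [3, 109]
Class 1: x < 3 — invalid
Class 2: 3 ≤ x ≤ 109 — valid
Class 3: x > 109 — invalid
Total equivalence classes: 3

3 equivalence classes


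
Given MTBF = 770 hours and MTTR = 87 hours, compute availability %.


Availability = MTBF / (MTBF + MTTR)
Availability = 770 / (770 + 87)
Availability = 770 / 857
Availability = 89.8483%

89.8483%


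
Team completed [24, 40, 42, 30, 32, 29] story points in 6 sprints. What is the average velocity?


Formula: Avg velocity = Total points / Number of sprints
Points: [24, 40, 42, 30, 32, 29]
Sum = 24 + 40 + 42 + 30 + 32 + 29 = 197
Avg velocity = 197 / 6 = 32.83 points/sprint

32.83 points/sprint


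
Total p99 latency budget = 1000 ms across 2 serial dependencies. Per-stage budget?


Formula: per_stage = total_budget / stages
per_stage = 1000 / 2
per_stage = 500.0 ms

500.0 ms


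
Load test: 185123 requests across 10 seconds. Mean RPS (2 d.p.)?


Formula: throughput = requests / seconds
throughput = 185123 / 10
throughput = 18512.3 requests/second

18512.3 requests/second


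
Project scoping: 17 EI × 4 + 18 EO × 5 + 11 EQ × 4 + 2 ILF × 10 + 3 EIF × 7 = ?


UFP = EI*4 + EO*5 + EQ*4 + ILF*10 + EIF*7
UFP = 17*4 + 18*5 + 11*4 + 2*10 + 3*7
UFP = 68 + 90 + 44 + 20 + 21
UFP = 243

243


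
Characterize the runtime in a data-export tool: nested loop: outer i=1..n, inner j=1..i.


Reasoning: triangle: n(n+1)/2 ~ n^2/2
Complexity: O(n^2)

O(n^2)


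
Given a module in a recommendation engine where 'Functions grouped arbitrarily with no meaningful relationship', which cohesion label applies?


Reasoning: Worst: random grouping
Type: Coincidental cohesion

Coincidental cohesion


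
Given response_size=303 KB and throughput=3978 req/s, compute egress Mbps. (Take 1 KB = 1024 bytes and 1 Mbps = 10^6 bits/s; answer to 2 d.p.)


Formula: Mbps = payload_bytes * RPS * 8 / 1e6
Payload per request = 303 KB = 303 * 1024 = 310272 bytes
Total bytes/sec = 310272 * 3978 = 1234262016
Total bits/sec = 1234262016 * 8 = 9874096128
Mbps = 9874096128 / 1e6 = 9874.1

9874.1 Mbps


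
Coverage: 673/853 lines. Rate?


Coverage = covered / total * 100
Coverage = 673 / 853 * 100
Coverage = 78.9%

78.9%


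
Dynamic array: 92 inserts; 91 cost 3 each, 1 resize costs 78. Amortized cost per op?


Formula: Amortized cost = Total cost / Operations
Total cost = (91 * 3) + (1 * 78)
Total cost = 273 + 78 = 351
Amortized = 351 / 92 = 3.8152

3.8152


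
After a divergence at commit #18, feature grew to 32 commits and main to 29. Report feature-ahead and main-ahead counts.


Common ancestor: commit #18
feature commits after divergence: 32 - 18 = 14
main commits after divergence: 29 - 18 = 11
feature is 14 commits ahead of main
main is 11 commits ahead of feature

feature ahead: 14, main ahead: 11


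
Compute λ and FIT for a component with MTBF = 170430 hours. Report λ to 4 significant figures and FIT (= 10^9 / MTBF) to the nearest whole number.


Formula: λ = 1 / MTBF; FIT = λ × 1e9 = 1e9 / MTBF
λ = 1 / 170430 ≈ 5.868e-06 failures/hour
FIT = 1e9 / 170430 ≈ 5868 failures per 1e9 hours (nearest whole number)

λ = 5.868e-06 /h, FIT = 5868
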